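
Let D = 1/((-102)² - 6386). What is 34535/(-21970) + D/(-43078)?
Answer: -597757351911/380273026588 ≈ -1.5719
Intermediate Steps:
D = 1/4018 (D = 1/(10404 - 6386) = 1/4018 ≈ 0.00024888)
34535/(-21970) + D/(-43078) = 34535/(-21970) + (1/4018)/(-43078) = 34535*(-1/21970) + (1/4018)*(-1/43078) = -6907/4394 - 1/173087404 = -597757351911/380273026588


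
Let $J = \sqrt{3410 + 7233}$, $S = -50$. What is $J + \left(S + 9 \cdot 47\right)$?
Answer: $373 + \sqrt{10643} \approx 476.17$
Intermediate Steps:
$J = \sqrt{10643} \approx 103.16$
$J + \left(S + 9 \cdot 47\right) = \sqrt{10643} + \left(-50 + 9 \cdot 47\right) = \sqrt{10643} + \left(-50 + 423\right) = \sqrt{10643} + 373 = 373 + \sqrt{10643}$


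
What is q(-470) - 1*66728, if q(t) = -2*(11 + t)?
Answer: -65810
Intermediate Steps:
q(t) = -22 - 2*t
q(-470) - 1*66728 = (-22 - 2*(-470)) - 1*66728 = (-22 + 940) - 66728 = 918 - 66728 = -65810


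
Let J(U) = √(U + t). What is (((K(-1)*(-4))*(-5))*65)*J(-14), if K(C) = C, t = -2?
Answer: -5200*I ≈ -5200.0*I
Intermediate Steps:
J(U) = √(-2 + U) (J(U) = √(U - 2) = √(-2 + U))
(((K(-1)*(-4))*(-5))*65)*J(-14) = ((-1*(-4)*(-5))*65)*√(-2 - 14) = ((4*(-5))*65)*√(-16) = (-20*65)*(4*I) = -5200*I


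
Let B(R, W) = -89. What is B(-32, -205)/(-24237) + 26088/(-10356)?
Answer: -52614431/20916531 ≈ -2.5154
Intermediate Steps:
B(-32, -205)/(-24237) + 26088/(-10356) = -89/(-24237) + 26088/(-10356) = -89*(-1/24237) + 26088*(-1/10356) = 89/24237 - 2174/863 = -52614431/20916531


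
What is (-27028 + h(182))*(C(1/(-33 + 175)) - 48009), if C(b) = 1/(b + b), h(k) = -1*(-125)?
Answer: 1289676014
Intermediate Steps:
h(k) = 125
C(b) = 1/(2*b)
(-27028 + h(182))*(C(1/(-33 + 175)) - 48009) = (-27028 + 125)*(1/(2*(1/(-33 + 175))) - 48009) = -26903*(1/(2*(1/142)) - 48009) = -26903*((1/2)*142 - 48009) = -26903*(71 - 48009) = -26903*(-47938) = 1289676014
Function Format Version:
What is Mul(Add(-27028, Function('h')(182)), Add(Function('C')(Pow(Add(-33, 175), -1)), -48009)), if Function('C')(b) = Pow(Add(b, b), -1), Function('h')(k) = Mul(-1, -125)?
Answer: 1289676014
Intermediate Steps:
Function('h')(k) = 125
Function('C')(b) = Mul(Rational(1, 2), Pow(b, -1)) (Function('C')(b) = Pow(Mul(2, b), -1) = Mul(Rational(1, 2), Pow(b, -1)))
Mul(Add(-27028, Function('h')(182)), Add(Function('C')(Pow(Add(-33, 175), -1)), -48009)) = Mul(Add(-27028, 125), Add(Mul(Rational(1, 2), Pow(Pow(Add(-33, 175), -1), -1)), -48009)) = Mul(-26903, Add(Mul(Rational(1, 2), Pow(Pow(142, -1), -1)), -48009)) = Mul(-26903, Add(Mul(Rational(1, 2), Pow(Rational(1, 142), -1)), -48009)) = Mul(-26903, Add(Mul(Rational(1, 2), 142), -48009)) = Mul(-26903, Add(71, -48009)) = Mul(-26903, -47938) = 1289676014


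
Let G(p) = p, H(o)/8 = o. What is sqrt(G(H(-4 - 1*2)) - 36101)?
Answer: I*sqrt(36149) ≈ 190.13*I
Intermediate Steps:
H(o) = 8*o
sqrt(G(H(-4 - 1*2)) - 36101) = sqrt(8*(-4 - 1*2) - 36101) = sqrt(8*(-4 - 2) - 36101) = sqrt(8*(-6) - 36101) = sqrt(-48 - 36101) = sqrt(-36149) = I*sqrt(36149)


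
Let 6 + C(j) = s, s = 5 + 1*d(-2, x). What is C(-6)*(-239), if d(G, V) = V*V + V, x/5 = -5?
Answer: -143161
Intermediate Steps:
x = -25 (x = 5*(-5) = -25)
d(G, V) = V + V**2 (d(G, V) = V**2 + V = V + V**2)
s = 605 (s = 5 + 1*(-25*(1 - 25)) = 5 + 1*(-25*(-24)) = 5 + 1*600 = 5 + 600 = 605)
C(j) = 599 (C(j) = -6 + 605 = 599)
C(-6)*(-239) = 599*(-239) = -143161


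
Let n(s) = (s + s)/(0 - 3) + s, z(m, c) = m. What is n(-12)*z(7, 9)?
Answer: -28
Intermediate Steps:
n(s) = s/3 (n(s) = (2*s)/(-3) + s = (2*s)*(-⅓) + s = -2*s/3 + s = s/3)
n(-12)*z(7, 9) = ((⅓)*(-12))*7 = -4*7 = -28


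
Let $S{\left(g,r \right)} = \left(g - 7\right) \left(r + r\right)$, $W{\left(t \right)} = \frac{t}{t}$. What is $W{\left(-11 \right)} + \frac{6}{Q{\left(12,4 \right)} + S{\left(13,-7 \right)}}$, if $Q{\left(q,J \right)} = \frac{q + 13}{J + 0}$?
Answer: $\frac{287}{311} \approx 0.92283$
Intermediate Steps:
$W{\left(t \right)} = 1$
$Q{\left(q,J \right)} = \frac{13 + q}{J}$
$S{\left(g,r \right)} = 2 r \left(-7 + g\right)$ ($S{\left(g,r \right)} = \left(-7 + g\right) 2 r = 2 r \left(-7 + g\right)$)
$W{\left(-11 \right)} + \frac{6}{Q{\left(12,4 \right)} + S{\left(13,-7 \right)}} = 1 + \frac{6}{\frac{13 + 12}{4} + 2 \left(-7\right) \left(-7 + 13\right)} = 1 + \frac{6}{\frac{1}{4} \cdot 25 + 2 \left(-7\right) 6} = 1 + \frac{6}{\frac{25}{4} - 84} = 1 + \frac{6}{- \frac{311}{4}} = 1 + 6 \left(- \frac{4}{311}\right) = 1 - \frac{24}{311} = \frac{287}{311}$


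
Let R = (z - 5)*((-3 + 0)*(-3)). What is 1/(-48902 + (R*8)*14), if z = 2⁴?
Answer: -1/37814 ≈ -2.6445e-5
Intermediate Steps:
z = 16
R = 99 (R = (16 - 5)*((-3 + 0)*(-3)) = 11*(-3*(-3)) = 11*9 = 99)
1/(-48902 + (R*8)*14) = 1/(-48902 + (99*8)*14) = 1/(-48902 + 792*14) = 1/(-48902 + 11088) = 1/(-37814) = -1/37814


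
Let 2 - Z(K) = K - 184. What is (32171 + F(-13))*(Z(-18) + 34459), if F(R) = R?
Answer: 1114692754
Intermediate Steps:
Z(K) = 186 - K (Z(K) = 2 - (K - 184) = 2 - (-184 + K) = 2 + (184 - K) = 186 - K)
(32171 + F(-13))*(Z(-18) + 34459) = (32171 - 13)*((186 - 1*(-18)) + 34459) = 32158*((186 + 18) + 34459) = 32158*(204 + 34459) = 32158*34663 = 1114692754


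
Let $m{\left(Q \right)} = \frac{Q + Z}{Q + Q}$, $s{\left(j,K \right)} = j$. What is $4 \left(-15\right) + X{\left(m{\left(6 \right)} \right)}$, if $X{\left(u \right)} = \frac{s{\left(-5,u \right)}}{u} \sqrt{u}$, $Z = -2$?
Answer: $-60 - 5 \sqrt{3} \approx -68.66$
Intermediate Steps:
$m{\left(Q \right)} = \frac{-2 + Q}{2 Q}$ ($m{\left(Q \right)} = \frac{Q - 2}{Q + Q} = \frac{-2 + Q}{2 Q}$)
$X{\left(u \right)} = - \frac{5}{\sqrt{u}}$ ($X{\left(u \right)} = - \frac{5}{u} \sqrt{u} = - \frac{5}{\sqrt{u}}$)
$4 \left(-15\right) + X{\left(m{\left(6 \right)} \right)} = 4 \left(-15\right) - \frac{5}{\frac{1}{6} \sqrt{3} \sqrt{-2 + 6}} = -60 - \frac{5}{\frac{1}{3} \sqrt{3}} = -60 - 5 \frac{1}{\sqrt{\frac{1}{3}}} = -60 - 5 \sqrt{3}$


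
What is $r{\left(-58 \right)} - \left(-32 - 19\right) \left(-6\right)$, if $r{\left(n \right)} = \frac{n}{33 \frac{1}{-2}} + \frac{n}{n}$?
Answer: $- \frac{9949}{33} \approx -301.48$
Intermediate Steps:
$r{\left(n \right)} = 1 - \frac{2 n}{33}$ ($r{\left(n \right)} = \frac{n}{33 \left(- \frac{1}{2}\right)} + 1 = \frac{n}{- \frac{33}{2}} + 1 = n \left(- \frac{2}{33}\right) + 1 = - \frac{2 n}{33} + 1 = 1 - \frac{2 n}{33}$)
$r{\left(-58 \right)} - \left(-32 - 19\right) \left(-6\right) = \left(1 - - \frac{116}{33}\right) - \left(-32 - 19\right) \left(-6\right) = \left(1 + \frac{116}{33}\right) - \left(-51\right) \left(-6\right) = \frac{149}{33} - 306 = - \frac{9949}{33}$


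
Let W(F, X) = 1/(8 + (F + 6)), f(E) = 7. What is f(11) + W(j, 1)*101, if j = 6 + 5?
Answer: 276/25 ≈ 11.040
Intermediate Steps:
j = 11
W(F, X) = 1/(14 + F) (W(F, X) = 1/(8 + (6 + F)) = 1/(14 + F))
f(11) + W(j, 1)*101 = 7 + 101/(14 + 11) = 7 + 101/25 = 276/25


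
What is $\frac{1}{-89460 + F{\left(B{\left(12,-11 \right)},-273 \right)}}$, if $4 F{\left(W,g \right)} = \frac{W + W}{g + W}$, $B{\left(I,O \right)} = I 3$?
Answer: $- \frac{79}{7067346} \approx -1.1178 \cdot 10^{-5}$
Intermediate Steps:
$B{\left(I,O \right)} = 3 I$
$F{\left(W,g \right)} = \frac{W}{2 \left(W + g\right)}$ ($F{\left(W,g \right)} = \frac{\left(W + W\right) \frac{1}{g + W}}{4} = \frac{2 W \frac{1}{W + g}}{4} = \frac{W}{2 \left(W + g\right)}$)
$\frac{1}{-89460 + F{\left(B{\left(12,-11 \right)},-273 \right)}} = \frac{1}{-89460 + \frac{3 \cdot 12}{2 \left(3 \cdot 12 - 273\right)}} = \frac{1}{-89460 + \frac{1}{2} \cdot 36 \frac{1}{36 - 273}} = \frac{1}{-89460 + \frac{1}{2} \cdot 36 \frac{1}{-237}} = \frac{1}{-89460 + \frac{1}{2} \cdot 36 \left(- \frac{1}{237}\right)} = \frac{1}{-89460 - \frac{6}{79}} = \frac{1}{- \frac{7067346}{79}} = - \frac{79}{7067346}$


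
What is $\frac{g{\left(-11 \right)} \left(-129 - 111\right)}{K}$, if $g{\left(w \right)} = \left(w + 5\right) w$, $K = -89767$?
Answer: $\frac{15840}{89767} \approx 0.17646$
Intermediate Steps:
$g{\left(w \right)} = w \left(5 + w\right)$ ($g{\left(w \right)} = \left(5 + w\right) w = w \left(5 + w\right)$)
$\frac{g{\left(-11 \right)} \left(-129 - 111\right)}{K} = \frac{- 11 \left(5 - 11\right) \left(-129 - 111\right)}{-89767} = \left(-11\right) \left(-6\right) \left(-240\right) \left(- \frac{1}{89767}\right) = 66 \left(-240\right) \left(- \frac{1}{89767}\right) = \left(-15840\right) \left(- \frac{1}{89767}\right) = \frac{15840}{89767}$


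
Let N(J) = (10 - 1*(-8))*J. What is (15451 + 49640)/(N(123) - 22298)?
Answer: -65091/20084 ≈ -3.2409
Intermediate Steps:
N(J) = 18*J (N(J) = (10 + 8)*J = 18*J)
(15451 + 49640)/(N(123) - 22298) = (15451 + 49640)/(18*123 - 22298) = 65091/(2214 - 22298) = 65091/(-20084) = 65091*(-1/20084) = -65091/20084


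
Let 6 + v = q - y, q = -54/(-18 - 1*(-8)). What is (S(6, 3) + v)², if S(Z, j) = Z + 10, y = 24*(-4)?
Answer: 310249/25 ≈ 12410.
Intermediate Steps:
y = -96
q = 27/5 (q = -54/(-18 + 8) = -54/(-10) = -54*(-⅒) = 27/5 ≈ 5.4000)
S(Z, j) = 10 + Z
v = 477/5 (v = -6 + (27/5 - 1*(-96)) = -6 + (27/5 + 96) = -6 + 507/5 = 477/5 ≈ 95.400)
(S(6, 3) + v)² = ((10 + 6) + 477/5)² = (16 + 477/5)² = (557/5)² = 310249/25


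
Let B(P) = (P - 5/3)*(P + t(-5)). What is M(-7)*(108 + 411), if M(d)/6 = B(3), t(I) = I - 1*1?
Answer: -12456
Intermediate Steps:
t(I) = -1 + I (t(I) = I - 1 = -1 + I)
B(P) = (-6 + P)*(-5/3 + P) (B(P) = (P - 5/3)*(P + (-1 - 5)) = (P - 5*1/3)*(P - 6) = (P - 5/3)*(-6 + P) = (-5/3 + P)*(-6 + P) = (-6 + P)*(-5/3 + P))
M(d) = -24 (M(d) = 6*(10 + 3**2 - 23/3*3) = 6*(10 + 9 - 23) = 6*(-4) = -24)
M(-7)*(108 + 411) = -24*(108 + 411) = -24*519 = -12456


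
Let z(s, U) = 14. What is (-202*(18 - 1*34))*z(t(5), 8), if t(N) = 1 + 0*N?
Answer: 45248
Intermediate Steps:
t(N) = 1 (t(N) = 1 + 0 = 1)
(-202*(18 - 1*34))*z(t(5), 8) = -202*(18 - 1*34)*14 = -202*(18 - 34)*14 = -202*(-16)*14 = 3232*14 = 45248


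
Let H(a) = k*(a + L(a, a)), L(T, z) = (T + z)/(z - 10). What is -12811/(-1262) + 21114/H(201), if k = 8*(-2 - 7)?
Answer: 284194371/32637844 ≈ 8.7075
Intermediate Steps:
k = -72 (k = 8*(-9) = -72)
L(T, z) = (T + z)/(-10 + z)
H(a) = -72*a - 144*a/(-10 + a) (H(a) = -72*(a + (a + a)/(-10 + a)) = -72*(a + (2*a)/(-10 + a)) = -72*(a + 2*a/(-10 + a)) = -72*a - 144*a/(-10 + a))
-12811/(-1262) + 21114/H(201) = -12811/(-1262) + 21114/((72*201*(8 - 1*201)/(-10 + 201))) = -12811*(-1/1262) + 21114/((72*201*(8 - 201)/191)) = 12811/1262 + 21114/((72*201*(1/191)*(-193))) = 12811/1262 + 21114/(-2793096/191) = 12811/1262 + 21114*(-191/2793096) = 12811/1262 - 74681/51724 = 284194371/32637844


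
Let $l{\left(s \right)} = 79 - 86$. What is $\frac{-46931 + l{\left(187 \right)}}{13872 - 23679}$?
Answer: $\frac{15646}{3269} \approx 4.7862$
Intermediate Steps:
$l{\left(s \right)} = -7$
$\frac{-46931 + l{\left(187 \right)}}{13872 - 23679} = \frac{-46931 - 7}{13872 - 23679} = - \frac{46938}{-9807} = \left(-46938\right) \left(- \frac{1}{9807}\right) = \frac{15646}{3269}$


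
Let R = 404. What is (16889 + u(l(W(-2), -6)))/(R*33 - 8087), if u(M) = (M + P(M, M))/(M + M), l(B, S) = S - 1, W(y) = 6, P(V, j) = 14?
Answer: 33777/10490 ≈ 3.2199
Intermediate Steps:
l(B, S) = -1 + S
u(M) = (14 + M)/(2*M) (u(M) = (M + 14)/(M + M) = (14 + M)/((2*M)) = (14 + M)*(1/(2*M)) = (14 + M)/(2*M))
(16889 + u(l(W(-2), -6)))/(R*33 - 8087) = (16889 + (14 + (-1 - 6))/(2*(-1 - 6)))/(404*33 - 8087) = (16889 + (½)*(14 - 7)/(-7))/(13332 - 8087) = (16889 + (½)*(-⅐)*7)/5245 = (16889 - ½)*(1/5245) = (33777/2)*(1/5245) = 33777/10490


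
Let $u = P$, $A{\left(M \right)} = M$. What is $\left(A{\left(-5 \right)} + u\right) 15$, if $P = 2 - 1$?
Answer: $-60$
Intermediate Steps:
$P = 1$
$u = 1$
$\left(A{\left(-5 \right)} + u\right) 15 = \left(-5 + 1\right) 15 = \left(-4\right) 15 = -60$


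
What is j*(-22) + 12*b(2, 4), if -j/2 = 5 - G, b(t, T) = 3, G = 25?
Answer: -844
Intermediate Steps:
j = 40 (j = -2*(5 - 1*25) = -2*(5 - 25) = -2*(-20) = 40)
j*(-22) + 12*b(2, 4) = 40*(-22) + 12*3 = -880 + 36 = -844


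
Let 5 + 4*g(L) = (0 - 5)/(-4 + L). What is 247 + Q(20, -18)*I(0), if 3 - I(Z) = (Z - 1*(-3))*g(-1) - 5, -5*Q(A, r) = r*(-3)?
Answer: 641/5 ≈ 128.20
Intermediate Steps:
Q(A, r) = 3*r/5 (Q(A, r) = -r*(-3)/5 = -(-3)*r/5 = 3*r/5)
g(L) = -5/4 - 5/(4*(-4 + L)) (g(L) = -5/4 + ((0 - 5)/(-4 + L))/4 = -5/4 + (-5/(-4 + L))/4 = -5/4 - 5/(4*(-4 + L)))
I(Z) = 11 + Z (I(Z) = 3 - ((Z - 1*(-3))*(5*(3 - 1*(-1))/(4*(-4 - 1))) - 5) = 3 - ((Z + 3)*((5/4)*(3 + 1)/(-5)) - 5) = 3 - ((3 + Z)*((5/4)*(-⅕)*4) - 5) = 3 - ((3 + Z)*(-1) - 5) = 3 - ((-3 - Z) - 5) = 3 - (-8 - Z) = 3 + (8 + Z) = 11 + Z)
247 + Q(20, -18)*I(0) = 247 + ((⅗)*(-18))*(11 + 0) = 247 - 54/5*11 = 247 - 594/5 = 641/5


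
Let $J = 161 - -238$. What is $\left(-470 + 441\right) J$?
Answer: $-11571$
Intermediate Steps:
$J = 399$ ($J = 161 + 238 = 399$)
$\left(-470 + 441\right) J = \left(-470 + 441\right) 399 = \left(-29\right) 399 = -11571$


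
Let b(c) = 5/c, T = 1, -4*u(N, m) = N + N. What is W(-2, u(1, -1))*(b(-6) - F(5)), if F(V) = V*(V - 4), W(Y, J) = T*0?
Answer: 0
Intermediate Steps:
u(N, m) = -N/2 (u(N, m) = -(N + N)/4 = -N/2)
W(Y, J) = 0 (W(Y, J) = 1*0 = 0)
F(V) = V*(-4 + V)
W(-2, u(1, -1))*(b(-6) - F(5)) = 0*(5/(-6) - 5*(-4 + 5)) = 0*(5*(-1/6) - 5) = 0*(-5/6 - 1*5) = 0*(-5/6 - 5) = 0*(-35/6) = 0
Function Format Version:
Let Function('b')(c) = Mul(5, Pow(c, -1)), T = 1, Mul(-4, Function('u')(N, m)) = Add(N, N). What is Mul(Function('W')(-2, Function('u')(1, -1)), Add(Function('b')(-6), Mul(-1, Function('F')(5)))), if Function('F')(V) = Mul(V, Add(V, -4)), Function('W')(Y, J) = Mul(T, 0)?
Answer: 0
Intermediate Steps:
Function('u')(N, m) = Mul(Rational(-1, 2), N) (Function('u')(N, m) = Mul(Rational(-1, 4), Add(N, N)) = Mul(Rational(-1, 4), Mul(2, N)) = Mul(Rational(-1, 2), N))
Function('W')(Y, J) = 0 (Function('W')(Y, J) = Mul(1, 0) = 0)
Function('F')(V) = Mul(V, Add(-4, V))
Mul(Function('W')(-2, Function('u')(1, -1)), Add(Function('b')(-6), Mul(-1, Function('F')(5)))) = Mul(0, Add(Mul(5, Pow(-6, -1)), Mul(-1, Mul(5, Add(-4, 5))))) = Mul(0, Add(Mul(5, Rational(-1, 6)), Mul(-1, Mul(5, 1)))) = Mul(0, Add(Rational(-5, 6), Mul(-1, 5))) = Mul(0, Add(Rational(-5, 6), -5)) = Mul(0, Rational(-35, 6)) = 0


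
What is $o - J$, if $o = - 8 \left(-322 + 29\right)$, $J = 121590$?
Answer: $-119246$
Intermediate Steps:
$o = 2344$ ($o = \left(-8\right) \left(-293\right) = 2344$)
$o - J = 2344 - 121590 = -119246$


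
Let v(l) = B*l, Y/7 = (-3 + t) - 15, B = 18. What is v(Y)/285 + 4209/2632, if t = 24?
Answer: 1063119/250040 ≈ 4.2518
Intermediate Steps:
Y = 42 (Y = 7*((-3 + 24) - 15) = 7*(21 - 15) = 7*6 = 42)
v(l) = 18*l
v(Y)/285 + 4209/2632 = (18*42)/285 + 4209/2632 = 756*(1/285) + 4209*(1/2632) = 252/95 + 4209/2632 = 1063119/250040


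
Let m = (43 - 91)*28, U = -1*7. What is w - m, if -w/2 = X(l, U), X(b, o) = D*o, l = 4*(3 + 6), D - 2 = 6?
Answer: 1456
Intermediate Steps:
D = 8 (D = 2 + 6 = 8)
U = -7
l = 36 (l = 4*9 = 36)
X(b, o) = 8*o
w = 112 (w = -16*(-7) = -2*(-56) = 112)
m = -1344 (m = -48*28 = -1344)
w - m = 112 - 1*(-1344) = 112 + 1344 = 1456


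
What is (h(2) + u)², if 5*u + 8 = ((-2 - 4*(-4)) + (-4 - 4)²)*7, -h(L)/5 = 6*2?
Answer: 56644/25 ≈ 2265.8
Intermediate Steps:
h(L) = -60 (h(L) = -30*2 = -5*12 = -60)
u = 538/5 (u = -8/5 + (((-2 - 4*(-4)) + (-4 - 4)²)*7)/5 = -8/5 + (((-2 + 16) + (-8)²)*7)/5 = -8/5 + ((14 + 64)*7)/5 = -8/5 + (78*7)/5 = -8/5 + (⅕)*546 = -8/5 + 546/5 = 538/5 ≈ 107.60)
(h(2) + u)² = (-60 + 538/5)² = (238/5)² = 56644/25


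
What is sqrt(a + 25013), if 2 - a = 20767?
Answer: 6*sqrt(118) ≈ 65.177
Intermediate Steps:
a = -20765 (a = 2 - 1*20767 = 2 - 20767 = -20765)
sqrt(a + 25013) = sqrt(-20765 + 25013) = sqrt(4248) = 6*sqrt(118)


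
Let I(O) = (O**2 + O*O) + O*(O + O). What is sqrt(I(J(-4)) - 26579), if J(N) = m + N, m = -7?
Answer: I*sqrt(26095) ≈ 161.54*I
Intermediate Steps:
J(N) = -7 + N
I(O) = 4*O**2 (I(O) = (O**2 + O**2) + O*(2*O) = 2*O**2 + 2*O**2 = 4*O**2)
sqrt(I(J(-4)) - 26579) = sqrt(4*(-7 - 4)**2 - 26579) = sqrt(4*(-11)**2 - 26579) = sqrt(4*121 - 26579) = sqrt(484 - 26579) = sqrt(-26095) = I*sqrt(26095)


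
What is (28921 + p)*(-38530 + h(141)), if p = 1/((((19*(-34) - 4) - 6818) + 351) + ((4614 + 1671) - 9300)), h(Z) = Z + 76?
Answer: -11226765327723/10132 ≈ -1.1080e+9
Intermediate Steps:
h(Z) = 76 + Z
p = -1/10132 (p = 1/((((-646 - 4) - 6818) + 351) + (6285 - 9300)) = 1/(((-650 - 6818) + 351) - 3015) = 1/((-7468 + 351) - 3015) = 1/(-7117 - 3015) = 1/(-10132) = -1/10132 ≈ -9.8697e-5)
(28921 + p)*(-38530 + h(141)) = (28921 - 1/10132)*(-38530 + (76 + 141)) = 293027571*(-38530 + 217)/10132 = (293027571/10132)*(-38313) = -11226765327723/10132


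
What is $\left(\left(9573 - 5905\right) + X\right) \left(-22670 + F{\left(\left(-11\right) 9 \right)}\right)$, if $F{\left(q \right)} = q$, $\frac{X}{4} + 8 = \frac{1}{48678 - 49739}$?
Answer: $- \frac{87838066048}{1061} \approx -8.2788 \cdot 10^{7}$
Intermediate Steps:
$X = - \frac{33956}{1061}$ ($X = -32 + \frac{4}{48678 - 49739} = -32 + \frac{4}{-1061} = -32 + 4 \left(- \frac{1}{1061}\right) = -32 - \frac{4}{1061} = - \frac{33956}{1061} \approx -32.004$)
$\left(\left(9573 - 5905\right) + X\right) \left(-22670 + F{\left(\left(-11\right) 9 \right)}\right) = \left(\left(9573 - 5905\right) - \frac{33956}{1061}\right) \left(-22670 - 99\right) = \left(3668 - \frac{33956}{1061}\right) \left(-22670 - 99\right) = \frac{3857792}{1061} \left(-22769\right) = - \frac{87838066048}{1061}$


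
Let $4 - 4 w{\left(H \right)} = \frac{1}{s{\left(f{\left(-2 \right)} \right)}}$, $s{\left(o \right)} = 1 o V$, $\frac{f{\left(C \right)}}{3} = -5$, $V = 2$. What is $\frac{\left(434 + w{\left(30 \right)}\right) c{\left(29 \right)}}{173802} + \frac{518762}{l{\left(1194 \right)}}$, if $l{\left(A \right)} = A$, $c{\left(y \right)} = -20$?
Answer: $\frac{90151485125}{207519588} \approx 434.42$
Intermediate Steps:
$f{\left(C \right)} = -15$ ($f{\left(C \right)} = 3 \left(-5\right) = -15$)
$s{\left(o \right)} = 2 o$ ($s{\left(o \right)} = 1 o 2 = o 2 = 2 o$)
$w{\left(H \right)} = \frac{121}{120}$ ($w{\left(H \right)} = 1 - \frac{1}{4 \cdot 2 \left(-15\right)} = 1 - \frac{1}{4 \left(-30\right)} = 1 - - \frac{1}{120} = 1 + \frac{1}{120} = \frac{121}{120}$)
$\frac{\left(434 + w{\left(30 \right)}\right) c{\left(29 \right)}}{173802} + \frac{518762}{l{\left(1194 \right)}} = \frac{\left(434 + \frac{121}{120}\right) \left(-20\right)}{173802} + \frac{518762}{1194} = \frac{52201}{120} \left(-20\right) \frac{1}{173802} + 518762 \cdot \frac{1}{1194} = \left(- \frac{52201}{6}\right) \frac{1}{173802} + \frac{259381}{597} = - \frac{52201}{1042812} + \frac{259381}{597} = \frac{90151485125}{207519588}$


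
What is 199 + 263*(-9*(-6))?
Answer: 14401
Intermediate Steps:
199 + 263*(-9*(-6)) = 199 + 263*54 = 199 + 14202 = 14401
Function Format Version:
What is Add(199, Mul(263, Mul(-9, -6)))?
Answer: 14401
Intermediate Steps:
Add(199, Mul(263, Mul(-9, -6))) = Add(199, Mul(263, 54)) = Add(199, 14202) = 14401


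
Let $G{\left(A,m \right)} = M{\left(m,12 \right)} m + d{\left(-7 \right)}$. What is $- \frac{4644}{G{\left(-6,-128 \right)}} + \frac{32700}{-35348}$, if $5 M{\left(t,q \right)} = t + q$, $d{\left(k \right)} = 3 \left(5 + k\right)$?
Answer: $- \frac{163166145}{65473333} \approx -2.4921$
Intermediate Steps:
$d{\left(k \right)} = 15 + 3 k$
$M{\left(t,q \right)} = \frac{q}{5} + \frac{t}{5}$ ($M{\left(t,q \right)} = \frac{t + q}{5} = \frac{q + t}{5} = \frac{q}{5} + \frac{t}{5}$)
$G{\left(A,m \right)} = -6 + m \left(\frac{12}{5} + \frac{m}{5}\right)$ ($G{\left(A,m \right)} = \left(\frac{1}{5} \cdot 12 + \frac{m}{5}\right) m + \left(15 + 3 \left(-7\right)\right) = \left(\frac{12}{5} + \frac{m}{5}\right) m + \left(15 - 21\right) = m \left(\frac{12}{5} + \frac{m}{5}\right) - 6 = -6 + m \left(\frac{12}{5} + \frac{m}{5}\right)$)
$- \frac{4644}{G{\left(-6,-128 \right)}} + \frac{32700}{-35348} = - \frac{4644}{-6 + \frac{1}{5} \left(-128\right) \left(12 - 128\right)} + \frac{32700}{-35348} = - \frac{4644}{-6 + \frac{1}{5} \left(-128\right) \left(-116\right)} + 32700 \left(- \frac{1}{35348}\right) = - \frac{4644}{-6 + \frac{14848}{5}} - \frac{8175}{8837} = - \frac{4644}{\frac{14818}{5}} - \frac{8175}{8837} = \left(-4644\right) \frac{5}{14818} - \frac{8175}{8837} = - \frac{11610}{7409} - \frac{8175}{8837} = - \frac{163166145}{65473333}$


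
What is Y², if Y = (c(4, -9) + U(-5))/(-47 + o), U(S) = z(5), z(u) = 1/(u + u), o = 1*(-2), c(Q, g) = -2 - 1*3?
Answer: 1/100 ≈ 0.010000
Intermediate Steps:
c(Q, g) = -5 (c(Q, g) = -2 - 3 = -5)
o = -2
z(u) = 1/(2*u)
U(S) = ⅒ (U(S) = (½)/5 = (½)*(⅕) = ⅒)
Y = ⅒ (Y = (-5 + ⅒)/(-47 - 2) = -49/10/(-49) = -49/10*(-1/49) = ⅒ ≈ 0.10000)
Y² = (⅒)² = 1/100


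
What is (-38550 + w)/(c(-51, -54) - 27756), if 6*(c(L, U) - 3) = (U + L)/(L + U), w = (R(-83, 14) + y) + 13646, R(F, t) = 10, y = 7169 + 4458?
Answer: 79602/166517 ≈ 0.47804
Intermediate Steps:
y = 11627
w = 25283 (w = (10 + 11627) + 13646 = 11637 + 13646 = 25283)
c(L, U) = 19/6 (c(L, U) = 3 + ((U + L)/(L + U))/6 = 3 + ((L + U)/(L + U))/6 = 3 + (1/6)*1 = 3 + 1/6 = 19/6)
(-38550 + w)/(c(-51, -54) - 27756) = (-38550 + 25283)/(19/6 - 27756) = -13267/(-166517/6) = -13267*(-6/166517) = 79602/166517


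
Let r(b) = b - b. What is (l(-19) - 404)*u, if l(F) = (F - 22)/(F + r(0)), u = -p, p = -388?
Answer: -2962380/19 ≈ -1.5591e+5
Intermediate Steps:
r(b) = 0
u = 388 (u = -1*(-388) = 388)
l(F) = (-22 + F)/F (l(F) = (F - 22)/(F + 0) = (-22 + F)/F)
(l(-19) - 404)*u = ((-22 - 19)/(-19) - 404)*388 = (-1/19*(-41) - 404)*388 = (41/19 - 404)*388 = -7635/19*388 = -2962380/19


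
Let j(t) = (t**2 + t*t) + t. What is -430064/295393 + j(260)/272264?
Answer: -19269252279/20106219938 ≈ -0.95837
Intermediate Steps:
j(t) = t + 2*t**2 (j(t) = (t**2 + t**2) + t = 2*t**2 + t = t + 2*t**2)
-430064/295393 + j(260)/272264 = -430064/295393 + (260*(1 + 2*260))/272264 = -430064*1/295393 + (260*(1 + 520))*(1/272264) = -430064/295393 + (260*521)*(1/272264) = -430064/295393 + 135460*(1/272264) = -430064/295393 + 33865/68066 = -19269252279/20106219938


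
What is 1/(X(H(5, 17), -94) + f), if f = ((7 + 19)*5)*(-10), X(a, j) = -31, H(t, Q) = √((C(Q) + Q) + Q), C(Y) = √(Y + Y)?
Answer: -1/1331 ≈ -0.00075131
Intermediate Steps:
C(Y) = √2*√Y (C(Y) = √(2*Y) = √2*√Y)
H(t, Q) = √(2*Q + √2*√Q) (H(t, Q) = √((√2*√Q + Q) + Q) = √((Q + √2*√Q) + Q) = √(2*Q + √2*√Q))
f = -1300 (f = (26*5)*(-10) = 130*(-10) = -1300)
1/(X(H(5, 17), -94) + f) = 1/(-31 - 1300) = 1/(-1331) = -1/1331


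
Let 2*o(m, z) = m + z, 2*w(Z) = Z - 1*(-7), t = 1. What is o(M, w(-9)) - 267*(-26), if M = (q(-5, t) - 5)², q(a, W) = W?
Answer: 13899/2 ≈ 6949.5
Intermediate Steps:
w(Z) = 7/2 + Z/2 (w(Z) = (Z - 1*(-7))/2 = (Z + 7)/2 = (7 + Z)/2 = 7/2 + Z/2)
M = 16 (M = (1 - 5)² = (-4)² = 16)
o(m, z) = m/2 + z/2 (o(m, z) = (m + z)/2 = m/2 + z/2)
o(M, w(-9)) - 267*(-26) = ((½)*16 + (7/2 + (½)*(-9))/2) - 267*(-26) = (8 + (7/2 - 9/2)/2) + 6942 = (8 + (½)*(-1)) + 6942 = (8 - ½) + 6942 = 15/2 + 6942 = 13899/2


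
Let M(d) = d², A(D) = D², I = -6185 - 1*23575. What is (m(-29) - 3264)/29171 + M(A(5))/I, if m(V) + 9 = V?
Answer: -751609/5600832 ≈ -0.13420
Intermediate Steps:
m(V) = -9 + V
I = -29760 (I = -6185 - 23575 = -29760)
(m(-29) - 3264)/29171 + M(A(5))/I = ((-9 - 29) - 3264)/29171 + (5²)²/(-29760) = (-38 - 3264)*(1/29171) + 25²*(-1/29760) = -3302*1/29171 + 625*(-1/29760) = -3302/29171 - 125/5952 = -751609/5600832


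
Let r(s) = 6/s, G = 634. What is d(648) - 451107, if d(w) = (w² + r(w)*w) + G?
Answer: -30563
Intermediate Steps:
d(w) = 640 + w² (d(w) = (w² + (6/w)*w) + 634 = (w² + 6) + 634 = (6 + w²) + 634 = 640 + w²)
d(648) - 451107 = (640 + 648²) - 451107 = (640 + 419904) - 451107 = 420544 - 451107 = -30563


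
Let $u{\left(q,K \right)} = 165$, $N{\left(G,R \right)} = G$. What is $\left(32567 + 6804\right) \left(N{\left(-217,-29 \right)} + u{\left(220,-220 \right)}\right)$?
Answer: $-2047292$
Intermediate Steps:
$\left(32567 + 6804\right) \left(N{\left(-217,-29 \right)} + u{\left(220,-220 \right)}\right) = \left(32567 + 6804\right) \left(-217 + 165\right) = 39371 \left(-52\right) = -2047292$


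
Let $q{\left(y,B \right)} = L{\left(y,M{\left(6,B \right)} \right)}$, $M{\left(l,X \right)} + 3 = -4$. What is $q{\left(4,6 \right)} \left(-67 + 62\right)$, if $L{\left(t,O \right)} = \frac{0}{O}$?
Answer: $0$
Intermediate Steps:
$M{\left(l,X \right)} = -7$ ($M{\left(l,X \right)} = -3 - 4 = -7$)
$L{\left(t,O \right)} = 0$
$q{\left(y,B \right)} = 0$
$q{\left(4,6 \right)} \left(-67 + 62\right) = 0 \left(-67 + 62\right) = 0 \left(-5\right) = 0$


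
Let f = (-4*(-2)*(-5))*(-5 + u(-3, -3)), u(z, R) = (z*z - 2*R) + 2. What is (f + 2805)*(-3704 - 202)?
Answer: -9081450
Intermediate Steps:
u(z, R) = 2 + z**2 - 2*R (u(z, R) = (z**2 - 2*R) + 2 = 2 + z**2 - 2*R)
f = -480 (f = (-4*(-2)*(-5))*(-5 + (2 + (-3)**2 - 2*(-3))) = (8*(-5))*(-5 + (2 + 9 + 6)) = -40*(-5 + 17) = -40*12 = -480)
(f + 2805)*(-3704 - 202) = (-480 + 2805)*(-3704 - 202) = 2325*(-3906) = -9081450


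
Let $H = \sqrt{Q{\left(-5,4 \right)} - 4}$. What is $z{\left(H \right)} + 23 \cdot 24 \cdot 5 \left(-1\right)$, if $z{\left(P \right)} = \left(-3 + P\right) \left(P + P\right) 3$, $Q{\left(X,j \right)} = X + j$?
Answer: $-2790 - 18 i \sqrt{5} \approx -2790.0 - 40.249 i$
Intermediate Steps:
$H = i \sqrt{5}$ ($H = \sqrt{\left(-5 + 4\right) - 4} = \sqrt{-1 - 4} = \sqrt{-5} = i \sqrt{5} \approx 2.2361 i$)
$z{\left(P \right)} = 6 P \left(-3 + P\right)$ ($z{\left(P \right)} = \left(-3 + P\right) 2 P 3 = 2 P \left(-3 + P\right) 3 = 6 P \left(-3 + P\right)$)
$z{\left(H \right)} + 23 \cdot 24 \cdot 5 \left(-1\right) = 6 i \sqrt{5} \left(-3 + i \sqrt{5}\right) + 23 \cdot 24 \cdot 5 \left(-1\right) = 6 i \sqrt{5} \left(-3 + i \sqrt{5}\right) + 23 \cdot 24 \left(-5\right) = 6 i \sqrt{5} \left(-3 + i \sqrt{5}\right) + 23 \left(-120\right) = 6 i \sqrt{5} \left(-3 + i \sqrt{5}\right) - 2760 = -2760 + 6 i \sqrt{5} \left(-3 + i \sqrt{5}\right)$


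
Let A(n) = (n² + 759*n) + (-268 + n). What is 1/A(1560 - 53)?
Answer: 1/3416101 ≈ 2.9273e-7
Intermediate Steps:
A(n) = -268 + n² + 760*n
1/A(1560 - 53) = 1/(-268 + (1560 - 53)² + 760*(1560 - 53)) = 1/(-268 + 1507² + 760*1507) = 1/(-268 + 2271049 + 1145320) = 1/3416101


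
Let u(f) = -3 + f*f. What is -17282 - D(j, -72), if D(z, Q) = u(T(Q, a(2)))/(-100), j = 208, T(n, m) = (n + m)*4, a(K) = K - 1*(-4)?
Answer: -1658507/100 ≈ -16585.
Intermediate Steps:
a(K) = 4 + K (a(K) = K + 4 = 4 + K)
T(n, m) = 4*m + 4*n (T(n, m) = (m + n)*4 = 4*m + 4*n)
u(f) = -3 + f²
D(z, Q) = 3/100 - (24 + 4*Q)²/100 (D(z, Q) = (-3 + (4*(4 + 2) + 4*Q)²)/(-100) = (-3 + (4*6 + 4*Q)²)*(-1/100) = (-3 + (24 + 4*Q)²)*(-1/100) = 3/100 - (24 + 4*Q)²/100)
-17282 - D(j, -72) = -17282 - (3/100 - 4*(6 - 72)²/25) = -17282 - (3/100 - 4/25*(-66)²) = -17282 - (3/100 - 4/25*4356) = -17282 - (3/100 - 17424/25) = -17282 - 1*(-69693/100) = -17282 + 69693/100 = -1658507/100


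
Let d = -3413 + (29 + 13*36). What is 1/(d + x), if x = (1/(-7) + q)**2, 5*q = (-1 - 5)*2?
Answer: -1225/3564179 ≈ -0.00034370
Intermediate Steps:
q = -12/5 (q = ((-1 - 5)*2)/5 = (-6*2)/5 = (1/5)*(-12) = -12/5 ≈ -2.4000)
d = -2916 (d = -3413 + (29 + 468) = -3413 + 497 = -2916)
x = 7921/1225 (x = (1/(-7) - 12/5)**2 = (-1/7 - 12/5)**2 = (-89/35)**2 = 7921/1225 ≈ 6.4661)
1/(d + x) = 1/(-2916 + 7921/1225) = 1/(-3564179/1225) = -1225/3564179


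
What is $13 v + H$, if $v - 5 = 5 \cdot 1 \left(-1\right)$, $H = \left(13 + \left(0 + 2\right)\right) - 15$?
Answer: $0$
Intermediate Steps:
$H = 0$ ($H = \left(13 + 2\right) - 15 = 15 - 15 = 0$)
$v = 0$ ($v = 5 + 5 \cdot 1 \left(-1\right) = 5 + 5 \left(-1\right) = 5 - 5 = 0$)
$13 v + H = 13 \cdot 0 + 0 = 0 + 0 = 0$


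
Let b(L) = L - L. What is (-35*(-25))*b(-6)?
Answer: 0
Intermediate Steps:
b(L) = 0
(-35*(-25))*b(-6) = -35*(-25)*0 = 875*0 = 0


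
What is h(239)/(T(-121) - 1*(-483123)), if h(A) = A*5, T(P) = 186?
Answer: 1195/483309 ≈ 0.0024725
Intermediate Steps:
h(A) = 5*A
h(239)/(T(-121) - 1*(-483123)) = (5*239)/(186 - 1*(-483123)) = 1195/(186 + 483123) = 1195/483309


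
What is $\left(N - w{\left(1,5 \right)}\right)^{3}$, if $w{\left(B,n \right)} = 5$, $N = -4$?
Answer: $-729$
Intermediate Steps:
$\left(N - w{\left(1,5 \right)}\right)^{3} = \left(-4 - 5\right)^{3} = \left(-9\right)^{3} = -729$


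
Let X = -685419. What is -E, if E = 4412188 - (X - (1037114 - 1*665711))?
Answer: -5469010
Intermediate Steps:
E = 5469010 (E = 4412188 - (-685419 - (1037114 - 1*665711)) = 4412188 - (-685419 - (1037114 - 665711)) = 4412188 - (-685419 - 1*371403) = 4412188 - (-685419 - 371403) = 4412188 - 1*(-1056822) = 4412188 + 1056822 = 5469010)
-E = -1*5469010 = -5469010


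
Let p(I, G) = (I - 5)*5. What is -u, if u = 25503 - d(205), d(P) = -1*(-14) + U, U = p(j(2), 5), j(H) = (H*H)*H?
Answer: -25474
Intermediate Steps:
j(H) = H³ (j(H) = H²*H = H³)
p(I, G) = -25 + 5*I (p(I, G) = (-5 + I)*5 = -25 + 5*I)
U = 15 (U = -25 + 5*2³ = -25 + 5*8 = -25 + 40 = 15)
d(P) = 29 (d(P) = -1*(-14) + 15 = 14 + 15 = 29)
u = 25474 (u = 25503 - 1*29 = 25503 - 29 = 25474)
-u = -1*25474 = -25474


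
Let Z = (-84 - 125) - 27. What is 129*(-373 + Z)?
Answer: -78561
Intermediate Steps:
Z = -236 (Z = -209 - 27 = -236)
129*(-373 + Z) = 129*(-373 - 236) = 129*(-609) = -78561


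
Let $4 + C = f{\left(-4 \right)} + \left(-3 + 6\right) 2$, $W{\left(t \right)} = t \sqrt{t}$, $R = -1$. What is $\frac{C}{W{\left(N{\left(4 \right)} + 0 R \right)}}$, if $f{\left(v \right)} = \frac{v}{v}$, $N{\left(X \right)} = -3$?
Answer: $\frac{i \sqrt{3}}{3} \approx 0.57735 i$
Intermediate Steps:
$f{\left(v \right)} = 1$
$W{\left(t \right)} = t^{\frac{3}{2}}$
$C = 3$ ($C = -4 + \left(1 + \left(-3 + 6\right) 2\right) = -4 + \left(1 + 3 \cdot 2\right) = -4 + \left(1 + 6\right) = -4 + 7 = 3$)
$\frac{C}{W{\left(N{\left(4 \right)} + 0 R \right)}} = \frac{3}{\left(-3 + 0 \left(-1\right)\right)^{\frac{3}{2}}} = \frac{3}{\left(-3 + 0\right)^{\frac{3}{2}}} = \frac{3}{\left(-3\right)^{\frac{3}{2}}} = \frac{3}{\left(-3\right) i \sqrt{3}} = 3 \frac{i \sqrt{3}}{9} = \frac{i \sqrt{3}}{3}$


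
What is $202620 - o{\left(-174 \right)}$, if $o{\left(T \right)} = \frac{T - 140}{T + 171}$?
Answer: $\frac{607546}{3} \approx 2.0252 \cdot 10^{5}$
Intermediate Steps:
$o{\left(T \right)} = \frac{-140 + T}{171 + T}$ ($o{\left(T \right)} = \frac{T - 140}{171 + T} = \frac{-140 + T}{171 + T}$)
$202620 - o{\left(-174 \right)} = 202620 - \frac{-140 - 174}{171 - 174} = 202620 - \frac{1}{-3} \left(-314\right) = 202620 - \left(- \frac{1}{3}\right) \left(-314\right) = 202620 - \frac{314}{3} = \frac{607546}{3}$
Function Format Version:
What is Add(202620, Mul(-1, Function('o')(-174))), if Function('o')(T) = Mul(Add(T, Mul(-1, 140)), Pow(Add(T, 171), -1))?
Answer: Rational(607546, 3) ≈ 2.0252e+5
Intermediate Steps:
Function('o')(T) = Mul(Pow(Add(171, T), -1), Add(-140, T)) (Function('o')(T) = Mul(Add(T, -140), Pow(Add(171, T), -1)) = Mul(Add(-140, T), Pow(Add(171, T), -1)) = Mul(Pow(Add(171, T), -1), Add(-140, T)))
Add(202620, Mul(-1, Function('o')(-174))) = Add(202620, Mul(-1, Mul(Pow(Add(171, -174), -1), Add(-140, -174)))) = Add(202620, Mul(-1, Mul(Pow(-3, -1), -314))) = Add(202620, Mul(-1, Mul(Rational(-1, 3), -314))) = Add(202620, Mul(-1, Rational(314, 3))) = Add(202620, Rational(-314, 3)) = Rational(607546, 3)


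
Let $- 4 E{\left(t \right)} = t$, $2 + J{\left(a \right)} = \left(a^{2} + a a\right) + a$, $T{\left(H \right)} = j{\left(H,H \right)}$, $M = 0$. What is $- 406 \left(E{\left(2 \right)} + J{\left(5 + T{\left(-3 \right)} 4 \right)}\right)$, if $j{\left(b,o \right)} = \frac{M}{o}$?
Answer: $-21315$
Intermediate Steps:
$j{\left(b,o \right)} = 0$ ($j{\left(b,o \right)} = \frac{0}{o} = 0$)
$T{\left(H \right)} = 0$
$J{\left(a \right)} = -2 + a + 2 a^{2}$ ($J{\left(a \right)} = -2 + \left(\left(a^{2} + a a\right) + a\right) = -2 + \left(\left(a^{2} + a^{2}\right) + a\right) = -2 + \left(2 a^{2} + a\right) = -2 + \left(a + 2 a^{2}\right) = -2 + a + 2 a^{2}$)
$E{\left(t \right)} = - \frac{t}{4}$
$- 406 \left(E{\left(2 \right)} + J{\left(5 + T{\left(-3 \right)} 4 \right)}\right) = - 406 \left(\left(- \frac{1}{4}\right) 2 + \left(-2 + \left(5 + 0 \cdot 4\right) + 2 \left(5 + 0 \cdot 4\right)^{2}\right)\right) = - 406 \left(- \frac{1}{2} + \left(-2 + \left(5 + 0\right) + 2 \left(5 + 0\right)^{2}\right)\right) = - 406 \left(- \frac{1}{2} + \left(-2 + 5 + 2 \cdot 5^{2}\right)\right) = - 406 \left(- \frac{1}{2} + \left(-2 + 5 + 2 \cdot 25\right)\right) = - 406 \left(- \frac{1}{2} + \left(-2 + 5 + 50\right)\right) = - 406 \left(- \frac{1}{2} + 53\right) = \left(-406\right) \frac{105}{2} = -21315$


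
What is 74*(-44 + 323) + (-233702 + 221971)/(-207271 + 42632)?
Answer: 3399148525/164639 ≈ 20646.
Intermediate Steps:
74*(-44 + 323) + (-233702 + 221971)/(-207271 + 42632) = 74*279 - 11731/(-164639) = 20646 - 11731*(-1/164639) = 20646 + 11731/164639 = 3399148525/164639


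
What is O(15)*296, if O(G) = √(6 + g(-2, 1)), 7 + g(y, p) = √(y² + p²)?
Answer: 296*√(-1 + √5) ≈ 329.09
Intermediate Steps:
g(y, p) = -7 + √(p² + y²) (g(y, p) = -7 + √(y² + p²) = -7 + √(p² + y²))
O(G) = √(-1 + √5) (O(G) = √(6 + (-7 + √(1² + (-2)²))) = √(6 + (-7 + √(1 + 4))) = √(6 + (-7 + √5)) = √(-1 + √5))
O(15)*296 = √(-1 + √5)*296 = 296*√(-1 + √5)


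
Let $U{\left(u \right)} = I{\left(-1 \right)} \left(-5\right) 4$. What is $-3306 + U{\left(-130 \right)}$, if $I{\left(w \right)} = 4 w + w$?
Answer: $-3206$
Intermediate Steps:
$I{\left(w \right)} = 5 w$
$U{\left(u \right)} = 100$ ($U{\left(u \right)} = 5 \left(-1\right) \left(-5\right) 4 = \left(-5\right) \left(-5\right) 4 = 25 \cdot 4 = 100$)
$-3306 + U{\left(-130 \right)} = -3306 + 100 = -3206$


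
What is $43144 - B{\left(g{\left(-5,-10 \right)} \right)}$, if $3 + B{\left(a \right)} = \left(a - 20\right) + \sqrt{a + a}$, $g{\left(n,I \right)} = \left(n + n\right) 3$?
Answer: $43197 - 2 i \sqrt{15} \approx 43197.0 - 7.746 i$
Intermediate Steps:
$g{\left(n,I \right)} = 6 n$ ($g{\left(n,I \right)} = 2 n 3 = 6 n$)
$B{\left(a \right)} = -23 + a + \sqrt{2} \sqrt{a}$ ($B{\left(a \right)} = -3 + \left(\left(a - 20\right) + \sqrt{a + a}\right) = -3 + \left(\left(a - 20\right) + \sqrt{2 a}\right) = -3 + \left(\left(-20 + a\right) + \sqrt{2} \sqrt{a}\right) = -3 + \left(-20 + a + \sqrt{2} \sqrt{a}\right) = -23 + a + \sqrt{2} \sqrt{a}$)
$43144 - B{\left(g{\left(-5,-10 \right)} \right)} = 43144 - \left(-23 + 6 \left(-5\right) + \sqrt{2} \sqrt{6 \left(-5\right)}\right) = 43144 - \left(-23 - 30 + \sqrt{2} \sqrt{-30}\right) = 43144 - \left(-23 - 30 + \sqrt{2} i \sqrt{30}\right) = 43144 - \left(-23 - 30 + 2 i \sqrt{15}\right) = 43144 - \left(-53 + 2 i \sqrt{15}\right) = 43144 + \left(53 - 2 i \sqrt{15}\right) = 43197 - 2 i \sqrt{15}$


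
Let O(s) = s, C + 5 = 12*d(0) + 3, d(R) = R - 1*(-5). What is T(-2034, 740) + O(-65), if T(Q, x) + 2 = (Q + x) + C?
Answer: -1303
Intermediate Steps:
d(R) = 5 + R (d(R) = R + 5 = 5 + R)
C = 58 (C = -5 + (12*(5 + 0) + 3) = -5 + (12*5 + 3) = -5 + (60 + 3) = -5 + 63 = 58)
T(Q, x) = 56 + Q + x (T(Q, x) = -2 + ((Q + x) + 58) = -2 + (58 + Q + x) = 56 + Q + x)
T(-2034, 740) + O(-65) = (56 - 2034 + 740) - 65 = -1238 - 65 = -1303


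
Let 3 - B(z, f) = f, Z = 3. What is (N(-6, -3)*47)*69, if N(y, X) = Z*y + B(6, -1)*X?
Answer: -97290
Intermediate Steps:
B(z, f) = 3 - f
N(y, X) = 3*y + 4*X (N(y, X) = 3*y + (3 - 1*(-1))*X = 3*y + (3 + 1)*X = 3*y + 4*X)
(N(-6, -3)*47)*69 = ((3*(-6) + 4*(-3))*47)*69 = ((-18 - 12)*47)*69 = -30*47*69 = -1410*69 = -97290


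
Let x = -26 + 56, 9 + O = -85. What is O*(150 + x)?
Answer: -16920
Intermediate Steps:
O = -94 (O = -9 - 85 = -94)
x = 30
O*(150 + x) = -94*(150 + 30) = -94*180 = -16920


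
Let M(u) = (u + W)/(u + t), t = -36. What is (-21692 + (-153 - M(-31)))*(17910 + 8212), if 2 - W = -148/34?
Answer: -649964312628/1139 ≈ -5.7064e+8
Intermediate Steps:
W = 108/17 (W = 2 - (-148)/34 = 2 - 1*(-74/17) = 2 + 74/17 = 108/17 ≈ 6.3529)
M(u) = (108/17 + u)/(-36 + u) (M(u) = (u + 108/17)/(u - 36) = (108/17 + u)/(-36 + u))
(-21692 + (-153 - M(-31)))*(17910 + 8212) = (-21692 + (-153 - (108/17 - 31)/(-36 - 31)))*(17910 + 8212) = (-21692 + (-153 - (-419)/((-67)*17)))*26122 = (-21692 + (-153 - (-1)*(-419)/(67*17)))*26122 = (-21692 + (-153 - 1*419/1139))*26122 = (-21692 + (-153 - 419/1139))*26122 = (-21692 - 174686/1139)*26122 = -24881874/1139*26122 = -649964312628/1139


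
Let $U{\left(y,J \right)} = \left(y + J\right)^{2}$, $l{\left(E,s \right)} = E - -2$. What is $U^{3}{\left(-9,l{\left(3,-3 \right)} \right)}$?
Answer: $4096$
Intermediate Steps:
$l{\left(E,s \right)} = 2 + E$ ($l{\left(E,s \right)} = E + 2 = 2 + E$)
$U{\left(y,J \right)} = \left(J + y\right)^{2}$
$U^{3}{\left(-9,l{\left(3,-3 \right)} \right)} = \left(\left(\left(2 + 3\right) - 9\right)^{2}\right)^{3} = \left(\left(5 - 9\right)^{2}\right)^{3} = \left(\left(-4\right)^{2}\right)^{3} = 16^{3} = 4096$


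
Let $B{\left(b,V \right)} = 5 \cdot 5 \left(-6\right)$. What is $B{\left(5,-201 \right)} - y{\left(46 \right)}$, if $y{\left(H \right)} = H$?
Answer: $-196$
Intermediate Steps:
$B{\left(b,V \right)} = -150$ ($B{\left(b,V \right)} = 25 \left(-6\right) = -150$)
$B{\left(5,-201 \right)} - y{\left(46 \right)} = -150 - 46 = -196$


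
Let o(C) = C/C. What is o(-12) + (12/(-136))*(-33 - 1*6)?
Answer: 151/34 ≈ 4.4412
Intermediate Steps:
o(C) = 1
o(-12) + (12/(-136))*(-33 - 1*6) = 1 + (12/(-136))*(-33 - 1*6) = 1 + (12*(-1/136))*(-33 - 6) = 1 - 3/34*(-39) = 1 + 117/34 = 151/34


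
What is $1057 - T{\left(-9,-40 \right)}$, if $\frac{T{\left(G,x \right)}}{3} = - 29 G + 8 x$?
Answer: $1234$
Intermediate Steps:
$T{\left(G,x \right)} = - 87 G + 24 x$ ($T{\left(G,x \right)} = 3 \left(- 29 G + 8 x\right) = - 87 G + 24 x$)
$1057 - T{\left(-9,-40 \right)} = 1057 - \left(\left(-87\right) \left(-9\right) + 24 \left(-40\right)\right) = 1057 - \left(783 - 960\right) = 1057 - -177 = 1057 + 177 = 1234$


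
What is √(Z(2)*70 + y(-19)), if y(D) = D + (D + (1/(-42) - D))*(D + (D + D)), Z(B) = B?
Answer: √23982/14 ≈ 11.062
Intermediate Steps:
y(D) = 13*D/14 (y(D) = D + (D + (-1/42 - D))*(D + 2*D) = D - D/14 = 13*D/14)
√(Z(2)*70 + y(-19)) = √(2*70 + (13/14)*(-19)) = √(140 - 247/14) = √(1713/14) = √23982/14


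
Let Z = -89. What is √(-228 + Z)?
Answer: I*√317 ≈ 17.805*I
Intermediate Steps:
√(-228 + Z) = √(-228 - 89) = √(-317) = I*√317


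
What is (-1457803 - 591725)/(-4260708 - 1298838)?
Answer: 341588/926591 ≈ 0.36865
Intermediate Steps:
(-1457803 - 591725)/(-4260708 - 1298838) = -2049528/(-5559546) = -2049528*(-1/5559546) = 341588/926591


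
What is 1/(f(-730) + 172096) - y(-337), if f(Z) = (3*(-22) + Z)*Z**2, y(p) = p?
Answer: 142893494447/424016304 ≈ 337.00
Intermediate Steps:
f(Z) = Z**2*(-66 + Z) (f(Z) = (-66 + Z)*Z**2 = Z**2*(-66 + Z))
1/(f(-730) + 172096) - y(-337) = 1/((-730)**2*(-66 - 730) + 172096) - 1*(-337) = 1/(532900*(-796) + 172096) + 337 = 1/(-424188400 + 172096) + 337 = 1/(-424016304) + 337 = -1/424016304 + 337 = 142893494447/424016304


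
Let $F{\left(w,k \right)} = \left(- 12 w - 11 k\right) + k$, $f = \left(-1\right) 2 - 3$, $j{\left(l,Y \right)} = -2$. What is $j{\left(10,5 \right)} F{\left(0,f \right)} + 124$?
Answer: $24$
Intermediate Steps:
$f = -5$ ($f = -2 - 3 = -5$)
$F{\left(w,k \right)} = - 12 w - 10 k$
$j{\left(10,5 \right)} F{\left(0,f \right)} + 124 = - 2 \left(\left(-12\right) 0 - -50\right) + 124 = - 2 \left(0 + 50\right) + 124 = \left(-2\right) 50 + 124 = -100 + 124 = 24$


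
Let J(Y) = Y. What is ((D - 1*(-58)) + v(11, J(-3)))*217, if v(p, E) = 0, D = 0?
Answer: 12586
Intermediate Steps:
((D - 1*(-58)) + v(11, J(-3)))*217 = ((0 - 1*(-58)) + 0)*217 = ((0 + 58) + 0)*217 = (58 + 0)*217 = 58*217 = 12586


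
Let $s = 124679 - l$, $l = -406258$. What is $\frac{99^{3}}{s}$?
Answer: $\frac{9801}{5363} \approx 1.8275$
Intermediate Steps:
$s = 530937$ ($s = 124679 - -406258 = 124679 + 406258 = 530937$)
$\frac{99^{3}}{s} = \frac{99^{3}}{530937} = 970299 \cdot \frac{1}{530937} = \frac{9801}{5363}$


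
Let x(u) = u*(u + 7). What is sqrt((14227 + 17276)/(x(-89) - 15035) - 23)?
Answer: I*sqrt(180060622)/2579 ≈ 5.203*I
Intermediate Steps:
x(u) = u*(7 + u)
sqrt((14227 + 17276)/(x(-89) - 15035) - 23) = sqrt((14227 + 17276)/(-89*(7 - 89) - 15035) - 23) = sqrt(31503/(-89*(-82) - 15035) - 23) = sqrt(31503/(7298 - 15035) - 23) = sqrt(31503/(-7737) - 23) = sqrt(31503*(-1/7737) - 23) = sqrt(-10501/2579 - 23) = sqrt(-69818/2579) = I*sqrt(180060622)/2579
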